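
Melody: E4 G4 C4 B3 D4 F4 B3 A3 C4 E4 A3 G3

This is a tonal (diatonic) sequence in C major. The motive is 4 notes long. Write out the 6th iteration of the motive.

G3 B3 E3 D3

Taking 4-note groups, the heads are E4, D4, C4: the pattern moves down a 2nd.
Extending down a 2nd: B3 → A3 → G3.
From G3 the diatonic shape gives G3 B3 E3 D3.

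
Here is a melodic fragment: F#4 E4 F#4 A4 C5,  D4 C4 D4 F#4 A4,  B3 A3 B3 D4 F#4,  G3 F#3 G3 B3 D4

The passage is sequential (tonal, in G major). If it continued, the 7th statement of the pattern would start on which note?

A2

The 5-note cells begin on F#4, D4, B3, G3 — each down a 3rd from the last.
Extending the heads down a 3rd: E3 → C3 → A2.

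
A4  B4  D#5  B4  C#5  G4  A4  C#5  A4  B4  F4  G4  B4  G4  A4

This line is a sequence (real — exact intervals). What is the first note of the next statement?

Eb4

With a 5-note motive the entries are A4, G4, F4, each down a 2nd from the previous.
One more step down a 2nd gives Eb4.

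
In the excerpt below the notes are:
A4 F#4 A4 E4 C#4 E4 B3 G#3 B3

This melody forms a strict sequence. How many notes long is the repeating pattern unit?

3

Try groups of 3 (3 cells in 9 notes):
A4 F#4 A4 | E4 C#4 E4 | B3 G#3 B3
Each cell is the previous one down a 4th — so the unit is 3 notes.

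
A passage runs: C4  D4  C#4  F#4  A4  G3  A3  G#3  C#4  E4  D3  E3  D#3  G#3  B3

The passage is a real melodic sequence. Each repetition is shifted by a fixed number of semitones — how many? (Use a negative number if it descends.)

With a 5-note motive the entries are C4, G3, D3, each down a 4th from the previous.
C4→G3 is 55 − 60 = -5 semitones.

-5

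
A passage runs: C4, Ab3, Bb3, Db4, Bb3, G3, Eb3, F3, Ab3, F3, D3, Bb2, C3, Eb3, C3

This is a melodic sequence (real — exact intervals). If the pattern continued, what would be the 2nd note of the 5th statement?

C2

The unit is 5 notes. Position-2 pitches of the 3 shown cells: Ab3, Eb3, Bb2.
Each moves down a 4th. Continuing: F2 → C2.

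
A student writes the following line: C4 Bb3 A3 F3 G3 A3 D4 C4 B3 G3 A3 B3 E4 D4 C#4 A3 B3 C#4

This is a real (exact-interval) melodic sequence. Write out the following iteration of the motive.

The 6-note cells begin on C4, D4, E4 — each up a 2nd from the last.
So cell 4 is F#4 E4 D#4 B3 C#4 D#4.

F#4 E4 D#4 B3 C#4 D#4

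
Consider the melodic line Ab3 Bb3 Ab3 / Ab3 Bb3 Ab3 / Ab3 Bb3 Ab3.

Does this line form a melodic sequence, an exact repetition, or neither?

Each 3-note cell is identical (Ab3 Bb3 Ab3), restated at the same pitch.

repetition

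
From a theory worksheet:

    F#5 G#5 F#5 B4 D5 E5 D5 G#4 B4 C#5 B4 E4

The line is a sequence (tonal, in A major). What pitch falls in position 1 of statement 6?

Grouping in 4s, the 1st note of each cell is F#5, D5, B4.
Carrying that down a 3rd forward: G#4 → E4 → C#4.

C#4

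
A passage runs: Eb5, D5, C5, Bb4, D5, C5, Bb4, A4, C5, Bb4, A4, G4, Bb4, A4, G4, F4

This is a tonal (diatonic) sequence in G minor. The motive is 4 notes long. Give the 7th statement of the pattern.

F4 Eb4 D4 C4

Unit = 4 notes; the statements start on Eb5, D5, C5, Bb4, moving down a 2nd each time.
Continuing the starts: A4 → G4 → F4.
So cell 7 is F4 Eb4 D4 C4.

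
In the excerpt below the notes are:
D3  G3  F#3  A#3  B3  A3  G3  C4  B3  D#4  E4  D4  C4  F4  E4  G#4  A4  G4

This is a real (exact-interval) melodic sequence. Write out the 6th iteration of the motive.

Eb5 Ab5 G5 B5 C6 Bb5

Unit = 6 notes; the statements start on D3, G3, C4, moving up a 4th each time.
Extending up a 4th: F4 → Bb4 → Eb5.
So cell 6 is Eb5 Ab5 G5 B5 C6 Bb5.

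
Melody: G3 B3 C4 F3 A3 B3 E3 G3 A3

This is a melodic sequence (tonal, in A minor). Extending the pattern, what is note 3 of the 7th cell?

D3

Grouping in 3s, the 3rd note of each cell is C4, B3, A3.
Each moves down a 2nd. Continuing: G3 → F3 → E3 → D3.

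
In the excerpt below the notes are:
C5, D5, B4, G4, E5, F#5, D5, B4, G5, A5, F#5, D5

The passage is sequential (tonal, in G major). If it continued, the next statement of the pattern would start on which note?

With a 4-note motive the entries are C5, E5, G5, each up a 3rd from the previous.
The next head, up a 3rd from G5, is B5.

B5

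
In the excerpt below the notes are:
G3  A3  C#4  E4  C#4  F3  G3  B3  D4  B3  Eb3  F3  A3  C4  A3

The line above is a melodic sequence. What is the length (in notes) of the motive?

15 notes total. Splitting into 3 groups of 5:
G3 A3 C#4 E4 C#4 | F3 G3 B3 D4 B3 | Eb3 F3 A3 C4 A3
Each cell is the previous one down a 2nd — so the unit is 5 notes.

5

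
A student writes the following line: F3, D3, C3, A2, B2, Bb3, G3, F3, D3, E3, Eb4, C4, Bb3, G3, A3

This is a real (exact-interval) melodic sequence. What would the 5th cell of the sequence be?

Db5 Bb4 Ab4 F4 G4

Taking 5-note groups, the heads are F3, Bb3, Eb4: the pattern moves up a 4th.
Extending up a 4th: Ab4 → Db5.
Statement 5 starts on Db5 and keeps the same exact contour: Db5 Bb4 Ab4 F4 G4.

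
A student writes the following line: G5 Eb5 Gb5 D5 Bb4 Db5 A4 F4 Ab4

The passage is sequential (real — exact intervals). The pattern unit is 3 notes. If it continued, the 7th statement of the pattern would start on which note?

C#3

With a 3-note motive the entries are G5, D5, A4, each down a 4th from the previous.
Extending the heads down a 4th: E4 → B3 → F#3 → C#3.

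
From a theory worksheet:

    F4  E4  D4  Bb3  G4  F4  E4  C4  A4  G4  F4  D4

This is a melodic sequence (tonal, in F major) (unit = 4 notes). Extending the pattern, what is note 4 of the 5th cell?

F4

The unit is 4 notes. Position-4 pitches of the 3 shown cells: Bb3, C4, D4.
Carrying that up a 2nd forward: E4 → F4.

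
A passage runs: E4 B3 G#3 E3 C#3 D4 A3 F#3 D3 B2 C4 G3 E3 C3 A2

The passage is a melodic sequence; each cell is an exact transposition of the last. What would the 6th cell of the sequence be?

Unit = 5 notes; the statements start on E4, D4, C4, moving down a 2nd each time.
Continuing the starts: Bb3 → Ab3 → Gb3.
From Gb3 the exact shape gives Gb3 Db3 Bb2 Gb2 Eb2.

Gb3 Db3 Bb2 Gb2 Eb2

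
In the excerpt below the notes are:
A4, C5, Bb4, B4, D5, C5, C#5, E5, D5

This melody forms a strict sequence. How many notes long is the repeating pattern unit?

3

There are 9 notes; a 3-note unit gives 3 cells:
A4 C5 Bb4 | B4 D5 C5 | C#5 E5 D5
Each cell is the previous one up a 2nd — so the unit is 3 notes.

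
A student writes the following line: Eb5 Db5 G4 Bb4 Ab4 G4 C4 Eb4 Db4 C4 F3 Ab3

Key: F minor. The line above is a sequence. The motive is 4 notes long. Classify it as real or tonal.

Every note is diatonic to F minor.
Cell 1 has -2 semitones from note 1 to 2, but cell 2 has -1 — the interval quality changes while the contour stays the same, which is the hallmark of a tonal sequence.

tonal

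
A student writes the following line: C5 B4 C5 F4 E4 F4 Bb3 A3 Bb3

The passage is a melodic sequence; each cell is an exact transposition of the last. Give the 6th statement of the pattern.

With a 3-note motive the entries are C5, F4, Bb3, each down a 5th from the previous.
Carrying on: Eb3 → Ab2 → Db2.
Statement 6 starts on Db2 and keeps the same exact contour: Db2 C2 Db2.

Db2 C2 Db2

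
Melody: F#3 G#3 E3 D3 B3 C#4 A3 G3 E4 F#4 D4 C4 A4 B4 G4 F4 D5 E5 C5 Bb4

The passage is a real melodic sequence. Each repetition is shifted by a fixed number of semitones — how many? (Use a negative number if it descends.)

5

Taking 4-note groups, the heads are F#3, B3, E4, A4, D5: the pattern moves up a 4th.
Counting half-steps from F#3 to B3: 5.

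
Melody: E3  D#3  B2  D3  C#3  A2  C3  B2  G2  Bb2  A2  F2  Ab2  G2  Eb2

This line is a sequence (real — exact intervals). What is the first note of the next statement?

Gb2

Unit = 3 notes; the statements start on E3, D3, C3, Bb2, Ab2, moving down a 2nd each time.
One more step down a 2nd gives Gb2.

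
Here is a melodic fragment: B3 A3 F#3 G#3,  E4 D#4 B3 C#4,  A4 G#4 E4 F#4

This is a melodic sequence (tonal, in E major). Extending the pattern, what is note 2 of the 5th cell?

With 4-note cells, note 2 of each statement runs A3, D#4, G#4.
Each moves up a 4th. Continuing: C#5 → F#5.

F#5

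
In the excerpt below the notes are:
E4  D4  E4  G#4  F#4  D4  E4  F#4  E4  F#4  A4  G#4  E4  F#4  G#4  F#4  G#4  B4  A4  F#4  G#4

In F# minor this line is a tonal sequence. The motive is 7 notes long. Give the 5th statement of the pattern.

B4 A4 B4 D5 C#5 A4 B4

The 7-note cells begin on E4, F#4, G#4 — each up a 2nd from the last.
Extending up a 2nd: A4 → B4.
Statement 5 starts on B4 and keeps the same diatonic contour: B4 A4 B4 D5 C#5 A4 B4.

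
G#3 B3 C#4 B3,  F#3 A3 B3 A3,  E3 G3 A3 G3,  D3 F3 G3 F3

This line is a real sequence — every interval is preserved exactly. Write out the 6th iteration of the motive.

The 4-note cells begin on G#3, F#3, E3, D3 — each down a 2nd from the last.
Continuing the starts: C3 → Bb2.
Statement 6 starts on Bb2 and keeps the same exact contour: Bb2 Db3 Eb3 Db3.

Bb2 Db3 Eb3 Db3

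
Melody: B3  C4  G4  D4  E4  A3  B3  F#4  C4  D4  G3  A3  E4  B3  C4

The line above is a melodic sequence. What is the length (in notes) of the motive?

5

There are 15 notes; a 5-note unit gives 3 cells:
B3 C4 G4 D4 E4 | A3 B3 F#4 C4 D4 | G3 A3 E4 B3 C4
Every group is a transposition down a 2nd of the one before; no shorter unit works.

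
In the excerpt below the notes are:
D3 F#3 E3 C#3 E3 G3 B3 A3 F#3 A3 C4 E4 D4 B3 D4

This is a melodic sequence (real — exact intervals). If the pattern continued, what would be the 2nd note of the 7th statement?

Grouping in 5s, the 2nd note of each cell is F#3, B3, E4.
Each moves up a 4th. Continuing: A4 → D5 → G5 → C6.

C6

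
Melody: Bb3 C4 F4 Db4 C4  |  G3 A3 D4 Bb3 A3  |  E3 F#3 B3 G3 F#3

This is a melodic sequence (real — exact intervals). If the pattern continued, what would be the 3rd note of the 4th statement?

The unit is 5 notes. Position-3 pitches of the 3 shown cells: F4, D4, B3.
One more down a 3rd gives G#3.

G#3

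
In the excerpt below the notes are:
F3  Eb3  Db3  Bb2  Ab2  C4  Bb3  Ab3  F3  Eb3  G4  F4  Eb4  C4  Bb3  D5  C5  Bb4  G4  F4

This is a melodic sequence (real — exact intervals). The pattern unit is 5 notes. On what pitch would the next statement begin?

A5

The 5-note cells begin on F3, C4, G4, D5 — each up a 5th from the last.
One more step up a 5th gives A5.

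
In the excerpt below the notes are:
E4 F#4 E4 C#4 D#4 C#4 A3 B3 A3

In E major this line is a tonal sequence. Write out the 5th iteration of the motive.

Unit = 3 notes; the statements start on E4, C#4, A3, moving down a 3rd each time.
Continuing the starts: F#3 → D#3.
From D#3 the diatonic shape gives D#3 E3 D#3.

D#3 E3 D#3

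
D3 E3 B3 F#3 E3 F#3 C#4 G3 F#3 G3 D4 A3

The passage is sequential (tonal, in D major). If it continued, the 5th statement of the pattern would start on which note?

The 4-note cells begin on D3, E3, F#3 — each up a 2nd from the last.
Continuing: G3 → A3. Statement 5 starts on A3.

A3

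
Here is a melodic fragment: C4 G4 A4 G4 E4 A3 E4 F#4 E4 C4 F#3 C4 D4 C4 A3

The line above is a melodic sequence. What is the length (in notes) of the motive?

Try groups of 5 (3 cells in 15 notes):
C4 G4 A4 G4 E4 | A3 E4 F#4 E4 C4 | F#3 C4 D4 C4 A3
Each cell is the previous one down a 3rd — so the unit is 5 notes.

5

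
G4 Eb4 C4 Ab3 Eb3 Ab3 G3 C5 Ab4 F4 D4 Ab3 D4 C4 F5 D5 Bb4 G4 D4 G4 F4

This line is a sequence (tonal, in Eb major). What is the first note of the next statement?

The 7-note cells begin on G4, C5, F5 — each up a 4th from the last.
One more step up a 4th gives Bb5.

Bb5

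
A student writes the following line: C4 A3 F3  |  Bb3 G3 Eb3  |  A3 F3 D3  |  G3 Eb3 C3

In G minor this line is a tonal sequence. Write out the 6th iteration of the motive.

The 3-note cells begin on C4, Bb3, A3, G3 — each down a 2nd from the last.
Carrying on: F3 → Eb3.
So cell 6 is Eb3 C3 A2.

Eb3 C3 A2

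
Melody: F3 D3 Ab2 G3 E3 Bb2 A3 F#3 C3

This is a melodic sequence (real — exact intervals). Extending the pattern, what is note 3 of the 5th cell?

The unit is 3 notes. Position-3 pitches of the 3 shown cells: Ab2, Bb2, C3.
Carrying that up a 2nd forward: D3 → E3.

E3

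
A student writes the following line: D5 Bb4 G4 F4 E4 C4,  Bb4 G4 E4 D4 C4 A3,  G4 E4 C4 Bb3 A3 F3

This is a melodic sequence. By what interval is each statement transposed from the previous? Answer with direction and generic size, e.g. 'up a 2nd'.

down a 3rd

Taking 6-note groups, the heads are D5, Bb4, G4: the pattern moves down a 3rd.
D5 to Bb4 is down a 3rd.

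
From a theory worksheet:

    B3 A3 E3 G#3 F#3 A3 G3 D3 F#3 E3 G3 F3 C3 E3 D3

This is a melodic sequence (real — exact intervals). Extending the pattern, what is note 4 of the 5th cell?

C3

With 5-note cells, note 4 of each statement runs G#3, F#3, E3.
Carrying that down a 2nd forward: D3 → C3.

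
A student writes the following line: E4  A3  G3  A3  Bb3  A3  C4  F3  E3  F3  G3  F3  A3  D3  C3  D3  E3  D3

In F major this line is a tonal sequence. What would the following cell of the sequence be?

The 6-note cells begin on E4, C4, A3 — each down a 3rd from the last.
From F3 the diatonic shape gives F3 Bb2 A2 Bb2 C3 Bb2.

F3 Bb2 A2 Bb2 C3 Bb2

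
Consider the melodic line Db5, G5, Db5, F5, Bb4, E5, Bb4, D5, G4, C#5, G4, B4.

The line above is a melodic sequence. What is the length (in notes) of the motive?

4

Try groups of 4 (3 cells in 12 notes):
Db5 G5 Db5 F5 | Bb4 E5 Bb4 D5 | G4 C#5 G4 B4
Each cell is the previous one down a 3rd — so the unit is 4 notes.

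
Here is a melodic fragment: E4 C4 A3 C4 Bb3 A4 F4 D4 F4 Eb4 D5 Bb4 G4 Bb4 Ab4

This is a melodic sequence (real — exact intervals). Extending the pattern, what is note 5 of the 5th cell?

With 5-note cells, note 5 of each statement runs Bb3, Eb4, Ab4.
Carrying that up a 4th forward: Db5 → Gb5.

Gb5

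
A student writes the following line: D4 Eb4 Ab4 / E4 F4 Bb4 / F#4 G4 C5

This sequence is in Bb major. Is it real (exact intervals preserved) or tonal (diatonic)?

real

Each cell has the same semitone pattern (1, 5) — intervals are preserved exactly.
And Ab4 lies outside Bb major, so the sequence is real rather than tonal.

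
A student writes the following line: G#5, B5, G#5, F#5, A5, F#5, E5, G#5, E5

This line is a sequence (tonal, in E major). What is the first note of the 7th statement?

A4

Unit = 3 notes; the statements start on G#5, F#5, E5, moving down a 2nd each time.
Extending the heads down a 2nd: D#5 → C#5 → B4 → A4.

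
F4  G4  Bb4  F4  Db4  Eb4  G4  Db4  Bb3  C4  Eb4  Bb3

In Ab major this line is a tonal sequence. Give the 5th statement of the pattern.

Eb3 F3 Ab3 Eb3

The 4-note cells begin on F4, Db4, Bb3 — each down a 3rd from the last.
Extending down a 3rd: G3 → Eb3.
So cell 5 is Eb3 F3 Ab3 Eb3.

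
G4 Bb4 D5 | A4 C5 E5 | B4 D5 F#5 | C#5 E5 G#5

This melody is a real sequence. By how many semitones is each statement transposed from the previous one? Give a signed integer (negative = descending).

Unit = 3 notes; the statements start on G4, A4, B4, C#5, moving up a 2nd each time.
Counting half-steps from G4 to A4: 2.

2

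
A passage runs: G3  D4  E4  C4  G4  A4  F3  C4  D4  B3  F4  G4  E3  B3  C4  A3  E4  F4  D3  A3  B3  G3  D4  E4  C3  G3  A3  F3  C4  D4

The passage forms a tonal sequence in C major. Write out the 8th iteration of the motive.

G2 D3 E3 C3 G3 A3

Unit = 6 notes; the statements start on G3, F3, E3, D3, C3, moving down a 2nd each time.
Carrying on: B2 → A2 → G2.
From G2 the diatonic shape gives G2 D3 E3 C3 G3 A3.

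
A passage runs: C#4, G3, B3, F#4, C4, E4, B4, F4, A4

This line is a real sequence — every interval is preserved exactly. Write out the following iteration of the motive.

Taking 3-note groups, the heads are C#4, F#4, B4: the pattern moves up a 4th.
From E5 the exact shape gives E5 Bb4 D5.

E5 Bb4 D5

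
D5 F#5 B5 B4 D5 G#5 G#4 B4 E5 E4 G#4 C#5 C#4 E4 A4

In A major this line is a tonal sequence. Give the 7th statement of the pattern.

Unit = 3 notes; the statements start on D5, B4, G#4, E4, C#4, moving down a 3rd each time.
Extending down a 3rd: A3 → F#3.
So cell 7 is F#3 A3 D4.

F#3 A3 D4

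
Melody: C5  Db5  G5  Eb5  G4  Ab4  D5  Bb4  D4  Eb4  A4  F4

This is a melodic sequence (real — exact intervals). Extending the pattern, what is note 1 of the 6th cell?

B2

With 4-note cells, note 1 of each statement runs C5, G4, D4.
Extending down a 4th: A3 → E3 → B2.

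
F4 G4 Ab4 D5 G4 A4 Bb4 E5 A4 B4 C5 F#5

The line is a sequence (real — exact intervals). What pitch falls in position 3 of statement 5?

E5

With 4-note cells, note 3 of each statement runs Ab4, Bb4, C5.
Carrying that up a 2nd forward: D5 → E5.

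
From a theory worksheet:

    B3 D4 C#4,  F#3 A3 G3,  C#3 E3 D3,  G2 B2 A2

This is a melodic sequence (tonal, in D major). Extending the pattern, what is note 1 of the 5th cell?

D2

The unit is 3 notes. Position-1 pitches of the 4 shown cells: B3, F#3, C#3, G2.
From G2, down a 4th gives D2.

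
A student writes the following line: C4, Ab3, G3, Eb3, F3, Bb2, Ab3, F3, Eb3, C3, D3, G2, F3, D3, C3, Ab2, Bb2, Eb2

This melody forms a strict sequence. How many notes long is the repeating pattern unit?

There are 18 notes; a 6-note unit gives 3 cells:
C4 Ab3 G3 Eb3 F3 Bb2 | Ab3 F3 Eb3 C3 D3 G2 | F3 D3 C3 Ab2 Bb2 Eb2
That's a consistent down a 3rd shift per cell, and no other grouping gives one.

6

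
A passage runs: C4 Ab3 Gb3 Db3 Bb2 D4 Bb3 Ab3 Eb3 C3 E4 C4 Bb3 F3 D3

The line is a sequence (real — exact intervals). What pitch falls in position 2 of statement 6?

With 5-note cells, note 2 of each statement runs Ab3, Bb3, C4.
Carrying that up a 2nd forward: D4 → E4 → F#4.

F#4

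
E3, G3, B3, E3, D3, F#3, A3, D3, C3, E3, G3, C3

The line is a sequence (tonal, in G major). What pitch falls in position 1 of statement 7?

F#2

Grouping in 4s, the 1st note of each cell is E3, D3, C3.
Each moves down a 2nd. Continuing: B2 → A2 → G2 → F#2.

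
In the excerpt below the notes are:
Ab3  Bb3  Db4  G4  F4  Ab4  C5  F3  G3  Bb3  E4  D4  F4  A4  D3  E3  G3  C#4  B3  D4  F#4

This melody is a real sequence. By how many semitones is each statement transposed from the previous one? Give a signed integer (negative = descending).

Unit = 7 notes; the statements start on Ab3, F3, D3, moving down a 3rd each time.
Counting half-steps from Ab3 to F3: -3.

-3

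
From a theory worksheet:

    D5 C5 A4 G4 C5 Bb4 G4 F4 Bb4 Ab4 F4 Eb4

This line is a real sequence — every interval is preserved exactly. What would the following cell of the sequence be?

Unit = 4 notes; the statements start on D5, C5, Bb4, moving down a 2nd each time.
From Ab4 the exact shape gives Ab4 Gb4 Eb4 Db4.

Ab4 Gb4 Eb4 Db4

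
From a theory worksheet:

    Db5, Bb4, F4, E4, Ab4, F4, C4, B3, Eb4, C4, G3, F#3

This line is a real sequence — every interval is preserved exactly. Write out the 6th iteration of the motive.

C3 A2 E2 D#2

Taking 4-note groups, the heads are Db5, Ab4, Eb4: the pattern moves down a 4th.
Extending down a 4th: Bb3 → F3 → C3.
From C3 the exact shape gives C3 A2 E2 D#2.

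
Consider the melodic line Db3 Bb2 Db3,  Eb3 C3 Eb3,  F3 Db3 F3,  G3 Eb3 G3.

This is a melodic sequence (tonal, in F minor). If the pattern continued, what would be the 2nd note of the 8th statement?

Grouping in 3s, the 2nd note of each cell is Bb2, C3, Db3, Eb3.
Carrying that up a 2nd forward: F3 → G3 → Ab3 → Bb3.

Bb3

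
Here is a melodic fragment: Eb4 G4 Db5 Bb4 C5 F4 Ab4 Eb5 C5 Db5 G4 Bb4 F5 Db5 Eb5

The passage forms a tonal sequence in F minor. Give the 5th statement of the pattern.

Bb4 Db5 Ab5 F5 G5

With a 5-note motive the entries are Eb4, F4, G4, each up a 2nd from the previous.
Continuing the starts: Ab4 → Bb4.
Statement 5 starts on Bb4 and keeps the same diatonic contour: Bb4 Db5 Ab5 F5 G5.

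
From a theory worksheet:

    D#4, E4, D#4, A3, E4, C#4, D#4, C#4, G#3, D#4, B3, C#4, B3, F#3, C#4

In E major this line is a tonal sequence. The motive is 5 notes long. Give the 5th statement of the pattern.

G#3 A3 G#3 D#3 A3

The 5-note cells begin on D#4, C#4, B3 — each down a 2nd from the last.
Carrying on: A3 → G#3.
Statement 5 starts on G#3 and keeps the same diatonic contour: G#3 A3 G#3 D#3 A3.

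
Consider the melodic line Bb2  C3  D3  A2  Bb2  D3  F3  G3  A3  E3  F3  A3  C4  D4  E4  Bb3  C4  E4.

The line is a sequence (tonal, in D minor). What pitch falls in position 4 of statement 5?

With 6-note cells, note 4 of each statement runs A2, E3, Bb3.
Extending up a 5th: F4 → C5.

C5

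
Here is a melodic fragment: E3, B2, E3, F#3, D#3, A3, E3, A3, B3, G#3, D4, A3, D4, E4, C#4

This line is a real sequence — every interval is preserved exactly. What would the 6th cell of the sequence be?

F5 C5 F5 G5 E5

Unit = 5 notes; the statements start on E3, A3, D4, moving up a 4th each time.
Carrying on: G4 → C5 → F5.
Statement 6 starts on F5 and keeps the same exact contour: F5 C5 F5 G5 E5.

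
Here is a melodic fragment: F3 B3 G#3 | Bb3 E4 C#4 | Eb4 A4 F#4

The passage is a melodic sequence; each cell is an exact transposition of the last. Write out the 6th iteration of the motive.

Gb5 C6 A5

Taking 3-note groups, the heads are F3, Bb3, Eb4: the pattern moves up a 4th.
Continuing the starts: Ab4 → Db5 → Gb5.
From Gb5 the exact shape gives Gb5 C6 A5.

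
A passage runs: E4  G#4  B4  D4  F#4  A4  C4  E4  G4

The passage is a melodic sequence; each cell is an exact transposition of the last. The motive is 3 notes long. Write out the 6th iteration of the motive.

Gb3 Bb3 Db4

Unit = 3 notes; the statements start on E4, D4, C4, moving down a 2nd each time.
Extending down a 2nd: Bb3 → Ab3 → Gb3.
So cell 6 is Gb3 Bb3 Db4.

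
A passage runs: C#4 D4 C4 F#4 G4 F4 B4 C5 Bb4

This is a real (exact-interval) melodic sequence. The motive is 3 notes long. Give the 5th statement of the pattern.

Unit = 3 notes; the statements start on C#4, F#4, B4, moving up a 4th each time.
Extending up a 4th: E5 → A5.
From A5 the exact shape gives A5 Bb5 Ab5.

A5 Bb5 Ab5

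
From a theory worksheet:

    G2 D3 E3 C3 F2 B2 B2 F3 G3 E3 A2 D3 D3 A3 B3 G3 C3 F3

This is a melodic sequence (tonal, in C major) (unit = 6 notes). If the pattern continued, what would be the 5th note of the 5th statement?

The unit is 6 notes. Position-5 pitches of the 3 shown cells: F2, A2, C3.
Each moves up a 3rd. Continuing: E3 → G3.

G3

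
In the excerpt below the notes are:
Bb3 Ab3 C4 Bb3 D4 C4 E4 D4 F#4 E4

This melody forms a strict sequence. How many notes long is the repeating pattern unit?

2

There are 10 notes; a 2-note unit gives 5 cells:
Bb3 Ab3 | C4 Bb3 | D4 C4 | E4 D4 | F#4 E4
Each cell is the previous one up a 2nd — so the unit is 2 notes.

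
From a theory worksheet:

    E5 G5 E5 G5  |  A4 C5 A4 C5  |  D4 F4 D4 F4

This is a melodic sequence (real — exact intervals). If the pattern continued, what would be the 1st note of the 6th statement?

F2

With 4-note cells, note 1 of each statement runs E5, A4, D4.
Carrying that down a 5th forward: G3 → C3 → F2.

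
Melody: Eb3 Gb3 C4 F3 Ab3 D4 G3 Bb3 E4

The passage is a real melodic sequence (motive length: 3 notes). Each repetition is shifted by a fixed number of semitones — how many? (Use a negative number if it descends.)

2

The 3-note cells begin on Eb3, F3, G3 — each up a 2nd from the last.
Eb3 to F3 spans +2 semitones.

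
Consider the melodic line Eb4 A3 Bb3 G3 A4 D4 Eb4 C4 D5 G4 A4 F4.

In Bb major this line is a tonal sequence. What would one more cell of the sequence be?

Taking 4-note groups, the heads are Eb4, A4, D5: the pattern moves up a 4th.
So cell 4 is G5 C5 D5 Bb4.

G5 C5 D5 Bb4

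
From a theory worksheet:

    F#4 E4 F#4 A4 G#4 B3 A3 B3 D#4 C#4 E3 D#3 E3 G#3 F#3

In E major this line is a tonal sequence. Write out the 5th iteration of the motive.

Unit = 5 notes; the statements start on F#4, B3, E3, moving down a 5th each time.
Continuing the starts: A2 → D#2.
Statement 5 starts on D#2 and keeps the same diatonic contour: D#2 C#2 D#2 F#2 E2.

D#2 C#2 D#2 F#2 E2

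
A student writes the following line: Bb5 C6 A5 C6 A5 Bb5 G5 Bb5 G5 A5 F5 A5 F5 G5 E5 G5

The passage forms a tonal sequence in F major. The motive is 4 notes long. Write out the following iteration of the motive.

The 4-note cells begin on Bb5, A5, G5, F5 — each down a 2nd from the last.
From E5 the diatonic shape gives E5 F5 D5 F5.

E5 F5 D5 F5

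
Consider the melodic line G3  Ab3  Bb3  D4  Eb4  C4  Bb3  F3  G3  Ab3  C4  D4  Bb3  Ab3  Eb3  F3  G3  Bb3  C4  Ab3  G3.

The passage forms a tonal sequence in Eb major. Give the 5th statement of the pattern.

C3 D3 Eb3 G3 Ab3 F3 Eb3

The 7-note cells begin on G3, F3, Eb3 — each down a 2nd from the last.
Extending down a 2nd: D3 → C3.
Statement 5 starts on C3 and keeps the same diatonic contour: C3 D3 Eb3 G3 Ab3 F3 Eb3.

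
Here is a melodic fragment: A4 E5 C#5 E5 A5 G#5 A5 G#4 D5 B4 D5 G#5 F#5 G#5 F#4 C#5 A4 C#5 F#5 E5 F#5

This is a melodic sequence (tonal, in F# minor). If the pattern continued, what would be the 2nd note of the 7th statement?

Grouping in 7s, the 2nd note of each cell is E5, D5, C#5.
Each moves down a 2nd. Continuing: B4 → A4 → G#4 → F#4.

F#4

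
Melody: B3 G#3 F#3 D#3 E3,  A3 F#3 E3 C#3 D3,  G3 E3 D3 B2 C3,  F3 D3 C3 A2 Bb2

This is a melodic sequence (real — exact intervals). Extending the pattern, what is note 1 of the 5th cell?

Eb3

With 5-note cells, note 1 of each statement runs B3, A3, G3, F3.
Each moves down a 2nd; the next is Eb3.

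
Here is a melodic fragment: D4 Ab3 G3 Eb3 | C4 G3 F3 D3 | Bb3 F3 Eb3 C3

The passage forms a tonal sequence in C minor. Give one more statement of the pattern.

Taking 4-note groups, the heads are D4, C4, Bb3: the pattern moves down a 2nd.
From Ab3 the diatonic shape gives Ab3 Eb3 D3 Bb2.

Ab3 Eb3 D3 Bb2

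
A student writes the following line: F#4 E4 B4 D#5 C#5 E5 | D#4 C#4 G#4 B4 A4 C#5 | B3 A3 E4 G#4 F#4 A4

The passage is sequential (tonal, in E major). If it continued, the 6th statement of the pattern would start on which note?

C#3

The 6-note cells begin on F#4, D#4, B3 — each down a 3rd from the last.
Extending the heads down a 3rd: G#3 → E3 → C#3.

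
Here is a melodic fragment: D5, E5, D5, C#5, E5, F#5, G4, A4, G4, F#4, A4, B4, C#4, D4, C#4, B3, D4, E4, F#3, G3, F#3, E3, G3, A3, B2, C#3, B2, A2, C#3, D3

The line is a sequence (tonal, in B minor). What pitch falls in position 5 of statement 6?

F#2

The unit is 6 notes. Position-5 pitches of the 5 shown cells: E5, A4, D4, G3, C#3.
From C#3, down a 5th gives F#2.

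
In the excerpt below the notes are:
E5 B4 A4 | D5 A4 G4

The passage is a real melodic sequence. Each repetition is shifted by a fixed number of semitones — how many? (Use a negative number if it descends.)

-2

The 3-note cells begin on E5, D5 — each down a 2nd from the last.
Counting half-steps from E5 to D5: -2.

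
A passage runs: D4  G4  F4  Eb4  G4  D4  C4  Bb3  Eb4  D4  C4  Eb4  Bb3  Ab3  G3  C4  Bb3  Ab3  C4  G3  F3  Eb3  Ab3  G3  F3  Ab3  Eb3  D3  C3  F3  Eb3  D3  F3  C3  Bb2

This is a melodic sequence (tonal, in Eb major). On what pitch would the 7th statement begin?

F2

Unit = 7 notes; the statements start on D4, Bb3, G3, Eb3, C3, moving down a 3rd each time.
Extending the heads down a 3rd: Ab2 → F2.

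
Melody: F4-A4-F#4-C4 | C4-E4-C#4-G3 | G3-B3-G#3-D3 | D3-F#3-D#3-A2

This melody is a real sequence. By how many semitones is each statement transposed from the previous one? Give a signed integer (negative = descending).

Unit = 4 notes; the statements start on F4, C4, G3, D3, moving down a 4th each time.
F4 to C4 spans -5 semitones.

-5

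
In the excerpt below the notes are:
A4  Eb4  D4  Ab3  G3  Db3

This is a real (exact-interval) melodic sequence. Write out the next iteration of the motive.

The 2-note cells begin on A4, D4, G3 — each down a 5th from the last.
So cell 4 is C3 Gb2.

C3 Gb2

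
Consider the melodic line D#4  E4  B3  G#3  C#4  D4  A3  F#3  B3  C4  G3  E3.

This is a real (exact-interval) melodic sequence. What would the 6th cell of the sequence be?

F3 Gb3 Db3 Bb2

The 4-note cells begin on D#4, C#4, B3 — each down a 2nd from the last.
Continuing the starts: A3 → G3 → F3.
Statement 6 starts on F3 and keeps the same exact contour: F3 Gb3 Db3 Bb2.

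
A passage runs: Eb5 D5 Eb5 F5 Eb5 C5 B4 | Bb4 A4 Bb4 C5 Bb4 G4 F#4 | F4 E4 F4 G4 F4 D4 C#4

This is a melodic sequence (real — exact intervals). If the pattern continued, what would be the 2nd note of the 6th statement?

With 7-note cells, note 2 of each statement runs D5, A4, E4.
Each moves down a 4th. Continuing: B3 → F#3 → C#3.

C#3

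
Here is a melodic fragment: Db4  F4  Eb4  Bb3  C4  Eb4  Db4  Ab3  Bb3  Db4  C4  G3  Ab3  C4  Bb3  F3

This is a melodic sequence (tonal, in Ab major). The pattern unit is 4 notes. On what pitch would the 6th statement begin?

F3

The 4-note cells begin on Db4, C4, Bb3, Ab3 — each down a 2nd from the last.
Extending the heads down a 2nd: G3 → F3.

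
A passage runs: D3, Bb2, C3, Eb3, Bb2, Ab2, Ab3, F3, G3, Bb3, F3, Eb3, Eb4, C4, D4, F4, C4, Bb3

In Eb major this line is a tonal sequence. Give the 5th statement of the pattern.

F5 D5 Eb5 G5 D5 C5

With a 6-note motive the entries are D3, Ab3, Eb4, each up a 5th from the previous.
Continuing the starts: Bb4 → F5.
Statement 5 starts on F5 and keeps the same diatonic contour: F5 D5 Eb5 G5 D5 C5.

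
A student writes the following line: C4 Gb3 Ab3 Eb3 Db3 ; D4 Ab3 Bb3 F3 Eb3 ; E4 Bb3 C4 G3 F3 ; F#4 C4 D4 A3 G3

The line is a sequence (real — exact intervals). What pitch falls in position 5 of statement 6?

With 5-note cells, note 5 of each statement runs Db3, Eb3, F3, G3.
Extending up a 2nd: A3 → B3.

B3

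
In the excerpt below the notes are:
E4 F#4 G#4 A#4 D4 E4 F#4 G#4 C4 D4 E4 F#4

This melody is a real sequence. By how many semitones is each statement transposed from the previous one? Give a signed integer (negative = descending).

-2

The 4-note cells begin on E4, D4, C4 — each down a 2nd from the last.
E4 to D4 spans -2 semitones.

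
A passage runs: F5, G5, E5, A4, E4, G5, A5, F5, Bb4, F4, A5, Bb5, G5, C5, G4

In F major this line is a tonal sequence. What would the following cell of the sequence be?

Taking 5-note groups, the heads are F5, G5, A5: the pattern moves up a 2nd.
So cell 4 is Bb5 C6 A5 D5 A4.

Bb5 C6 A5 D5 A4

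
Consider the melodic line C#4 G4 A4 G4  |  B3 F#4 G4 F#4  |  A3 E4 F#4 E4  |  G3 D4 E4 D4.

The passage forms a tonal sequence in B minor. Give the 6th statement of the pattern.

Taking 4-note groups, the heads are C#4, B3, A3, G3: the pattern moves down a 2nd.
Extending down a 2nd: F#3 → E3.
So cell 6 is E3 B3 C#4 B3.

E3 B3 C#4 B3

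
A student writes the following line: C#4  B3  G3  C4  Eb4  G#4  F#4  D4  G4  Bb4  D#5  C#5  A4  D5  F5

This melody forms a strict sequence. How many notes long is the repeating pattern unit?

Try groups of 5 (3 cells in 15 notes):
C#4 B3 G3 C4 Eb4 | G#4 F#4 D4 G4 Bb4 | D#5 C#5 A4 D5 F5
That's a consistent up a 5th shift per cell, and no other grouping gives one.

5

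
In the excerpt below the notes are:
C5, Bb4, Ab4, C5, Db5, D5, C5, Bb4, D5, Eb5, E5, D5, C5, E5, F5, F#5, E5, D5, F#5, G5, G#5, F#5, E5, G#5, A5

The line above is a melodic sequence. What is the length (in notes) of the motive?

25 notes total. Splitting into 5 groups of 5:
C5 Bb4 Ab4 C5 Db5 | D5 C5 Bb4 D5 Eb5 | E5 D5 C5 E5 F5 | F#5 E5 D5 F#5 G5 | G#5 F#5 E5 G#5 A5
Every group is a transposition up a 2nd of the one before; no shorter unit works.

5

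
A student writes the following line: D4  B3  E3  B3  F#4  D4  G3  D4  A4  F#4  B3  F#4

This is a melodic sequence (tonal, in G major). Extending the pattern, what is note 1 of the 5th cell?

E5

Grouping in 4s, the 1st note of each cell is D4, F#4, A4.
Carrying that up a 3rd forward: C5 → E5.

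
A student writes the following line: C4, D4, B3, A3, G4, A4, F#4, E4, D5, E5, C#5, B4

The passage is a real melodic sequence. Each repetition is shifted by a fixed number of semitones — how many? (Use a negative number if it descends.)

7

Unit = 4 notes; the statements start on C4, G4, D5, moving up a 5th each time.
C4 to G4 spans +7 semitones.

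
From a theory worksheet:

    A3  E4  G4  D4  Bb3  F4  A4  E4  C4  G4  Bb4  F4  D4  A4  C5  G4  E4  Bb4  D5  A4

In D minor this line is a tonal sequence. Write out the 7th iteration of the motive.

The 4-note cells begin on A3, Bb3, C4, D4, E4 — each up a 2nd from the last.
Carrying on: F4 → G4.
From G4 the diatonic shape gives G4 D5 F5 C5.

G4 D5 F5 C5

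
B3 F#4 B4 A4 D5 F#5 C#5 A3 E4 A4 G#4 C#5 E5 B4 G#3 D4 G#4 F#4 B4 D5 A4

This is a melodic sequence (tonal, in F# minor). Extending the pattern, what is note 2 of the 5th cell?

Grouping in 7s, the 2nd note of each cell is F#4, E4, D4.
Each moves down a 2nd. Continuing: C#4 → B3.

B3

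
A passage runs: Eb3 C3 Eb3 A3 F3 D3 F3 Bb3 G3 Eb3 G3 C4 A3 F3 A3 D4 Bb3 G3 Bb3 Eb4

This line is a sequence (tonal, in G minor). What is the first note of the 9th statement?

F4

Unit = 4 notes; the statements start on Eb3, F3, G3, A3, Bb3, moving up a 2nd each time.
Extending the heads up a 2nd: C4 → D4 → Eb4 → F4.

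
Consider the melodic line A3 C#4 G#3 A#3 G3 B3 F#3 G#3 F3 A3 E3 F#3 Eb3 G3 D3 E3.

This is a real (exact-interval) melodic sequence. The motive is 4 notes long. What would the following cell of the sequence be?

Taking 4-note groups, the heads are A3, G3, F3, Eb3: the pattern moves down a 2nd.
From Db3 the exact shape gives Db3 F3 C3 D3.

Db3 F3 C3 D3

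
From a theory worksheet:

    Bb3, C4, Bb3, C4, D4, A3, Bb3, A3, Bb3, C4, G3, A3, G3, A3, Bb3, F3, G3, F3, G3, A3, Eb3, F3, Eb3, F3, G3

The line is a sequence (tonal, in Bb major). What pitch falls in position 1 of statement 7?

Grouping in 5s, the 1st note of each cell is Bb3, A3, G3, F3, Eb3.
Extending down a 2nd: D3 → C3.

C3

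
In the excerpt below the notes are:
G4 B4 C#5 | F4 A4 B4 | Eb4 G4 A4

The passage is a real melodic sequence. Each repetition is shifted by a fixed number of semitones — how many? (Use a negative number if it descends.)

-2

Unit = 3 notes; the statements start on G4, F4, Eb4, moving down a 2nd each time.
G4→F4 is 65 − 67 = -2 semitones.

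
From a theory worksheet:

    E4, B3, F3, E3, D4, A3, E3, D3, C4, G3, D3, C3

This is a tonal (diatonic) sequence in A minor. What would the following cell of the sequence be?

B3 F3 C3 B2

Taking 4-note groups, the heads are E4, D4, C4: the pattern moves down a 2nd.
So cell 4 is B3 F3 C3 B2.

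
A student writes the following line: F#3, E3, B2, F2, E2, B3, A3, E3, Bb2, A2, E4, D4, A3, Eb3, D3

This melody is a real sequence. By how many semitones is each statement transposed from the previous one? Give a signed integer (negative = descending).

Taking 5-note groups, the heads are F#3, B3, E4: the pattern moves up a 4th.
Counting half-steps from F#3 to B3: 5.

5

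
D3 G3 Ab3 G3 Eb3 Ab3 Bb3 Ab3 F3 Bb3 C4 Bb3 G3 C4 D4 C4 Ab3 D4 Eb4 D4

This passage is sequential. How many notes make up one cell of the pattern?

4

There are 20 notes; a 4-note unit gives 5 cells:
D3 G3 Ab3 G3 | Eb3 Ab3 Bb3 Ab3 | F3 Bb3 C4 Bb3 | G3 C4 D4 C4 | Ab3 D4 Eb4 D4
Every group is a transposition up a 2nd of the one before; no shorter unit works.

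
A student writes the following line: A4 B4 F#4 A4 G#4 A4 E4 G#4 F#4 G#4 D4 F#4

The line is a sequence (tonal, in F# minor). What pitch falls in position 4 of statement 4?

E4

Grouping in 4s, the 4th note of each cell is A4, G#4, F#4.
One more down a 2nd gives E4.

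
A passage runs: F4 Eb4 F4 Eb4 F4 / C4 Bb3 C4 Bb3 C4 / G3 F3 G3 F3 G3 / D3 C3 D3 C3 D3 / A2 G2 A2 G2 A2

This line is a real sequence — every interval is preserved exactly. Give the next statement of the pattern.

Taking 5-note groups, the heads are F4, C4, G3, D3, A2: the pattern moves down a 4th.
Statement 6 starts on E2 and keeps the same exact contour: E2 D2 E2 D2 E2.

E2 D2 E2 D2 E2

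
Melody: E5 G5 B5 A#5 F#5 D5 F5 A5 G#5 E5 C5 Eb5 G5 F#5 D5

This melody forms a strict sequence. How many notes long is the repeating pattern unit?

5

There are 15 notes; a 5-note unit gives 3 cells:
E5 G5 B5 A#5 F#5 | D5 F5 A5 G#5 E5 | C5 Eb5 G5 F#5 D5
Every group is a transposition down a 2nd of the one before; no shorter unit works.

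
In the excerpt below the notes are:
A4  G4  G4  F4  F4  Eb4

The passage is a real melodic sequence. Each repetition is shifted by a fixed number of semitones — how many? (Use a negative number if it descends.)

With a 2-note motive the entries are A4, G4, F4, each down a 2nd from the previous.
Counting half-steps from A4 to G4: -2.

-2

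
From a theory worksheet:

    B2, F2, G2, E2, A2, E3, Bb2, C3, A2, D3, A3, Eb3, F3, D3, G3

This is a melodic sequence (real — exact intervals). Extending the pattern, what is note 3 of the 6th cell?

Ab4

With 5-note cells, note 3 of each statement runs G2, C3, F3.
Each moves up a 4th. Continuing: Bb3 → Eb4 → Ab4.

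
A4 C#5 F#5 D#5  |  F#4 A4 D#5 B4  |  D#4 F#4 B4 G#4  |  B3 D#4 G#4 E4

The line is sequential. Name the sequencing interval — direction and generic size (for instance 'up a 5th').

The 4-note cells begin on A4, F#4, D#4, B3 — each down a 3rd from the last.
A4 to F#4 is down a 3rd.

down a 3rd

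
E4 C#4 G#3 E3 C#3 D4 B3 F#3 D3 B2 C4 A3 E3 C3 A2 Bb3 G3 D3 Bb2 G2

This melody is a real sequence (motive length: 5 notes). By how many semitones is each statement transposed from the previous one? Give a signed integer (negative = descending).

-2

Taking 5-note groups, the heads are E4, D4, C4, Bb3: the pattern moves down a 2nd.
Counting half-steps from E4 to D4: -2.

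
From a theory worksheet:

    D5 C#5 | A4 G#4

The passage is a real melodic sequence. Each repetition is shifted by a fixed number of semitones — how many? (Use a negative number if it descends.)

-5

Unit = 2 notes; the statements start on D5, A4, moving down a 4th each time.
D5 to A4 spans -5 semitones.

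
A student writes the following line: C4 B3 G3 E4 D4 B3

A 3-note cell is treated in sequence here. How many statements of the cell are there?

2

6 notes in groups of 3 gives 6/3 = 2 statements.
Starts: C4, E4 — each up a 3rd.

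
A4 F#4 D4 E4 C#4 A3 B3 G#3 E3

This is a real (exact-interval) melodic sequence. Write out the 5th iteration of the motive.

With a 3-note motive the entries are A4, E4, B3, each down a 4th from the previous.
Extending down a 4th: F#3 → C#3.
So cell 5 is C#3 A#2 F#2.

C#3 A#2 F#2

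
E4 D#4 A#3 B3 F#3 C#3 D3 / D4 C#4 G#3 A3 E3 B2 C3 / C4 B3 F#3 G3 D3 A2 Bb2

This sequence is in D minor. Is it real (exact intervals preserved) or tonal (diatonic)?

real

Each cell has the same semitone pattern (-1, -5, 1, -5, -5, 1) — intervals are preserved exactly.
And D#4 lies outside D minor, so the sequence is real rather than tonal.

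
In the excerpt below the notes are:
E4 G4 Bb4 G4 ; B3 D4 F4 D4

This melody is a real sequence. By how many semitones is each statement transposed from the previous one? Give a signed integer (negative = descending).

-5

With a 4-note motive the entries are E4, B3, each down a 4th from the previous.
Counting half-steps from E4 to B3: -5.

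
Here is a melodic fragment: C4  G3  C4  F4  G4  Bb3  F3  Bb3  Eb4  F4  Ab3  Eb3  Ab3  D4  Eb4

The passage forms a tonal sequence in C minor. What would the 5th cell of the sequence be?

F3 C3 F3 Bb3 C4

Taking 5-note groups, the heads are C4, Bb3, Ab3: the pattern moves down a 2nd.
Carrying on: G3 → F3.
From F3 the diatonic shape gives F3 C3 F3 Bb3 C4.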